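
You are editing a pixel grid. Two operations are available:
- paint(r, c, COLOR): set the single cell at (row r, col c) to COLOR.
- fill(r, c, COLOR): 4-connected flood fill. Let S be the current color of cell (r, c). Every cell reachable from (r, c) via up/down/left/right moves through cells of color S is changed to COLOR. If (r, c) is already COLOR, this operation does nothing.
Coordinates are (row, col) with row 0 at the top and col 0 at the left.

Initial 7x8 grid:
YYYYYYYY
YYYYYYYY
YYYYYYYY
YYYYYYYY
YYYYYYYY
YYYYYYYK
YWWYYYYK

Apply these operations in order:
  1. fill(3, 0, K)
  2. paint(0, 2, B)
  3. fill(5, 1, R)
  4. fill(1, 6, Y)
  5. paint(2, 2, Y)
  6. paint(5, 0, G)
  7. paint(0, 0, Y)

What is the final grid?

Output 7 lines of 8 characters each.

After op 1 fill(3,0,K) [52 cells changed]:
KKKKKKKK
KKKKKKKK
KKKKKKKK
KKKKKKKK
KKKKKKKK
KKKKKKKK
KWWKKKKK
After op 2 paint(0,2,B):
KKBKKKKK
KKKKKKKK
KKKKKKKK
KKKKKKKK
KKKKKKKK
KKKKKKKK
KWWKKKKK
After op 3 fill(5,1,R) [53 cells changed]:
RRBRRRRR
RRRRRRRR
RRRRRRRR
RRRRRRRR
RRRRRRRR
RRRRRRRR
RWWRRRRR
After op 4 fill(1,6,Y) [53 cells changed]:
YYBYYYYY
YYYYYYYY
YYYYYYYY
YYYYYYYY
YYYYYYYY
YYYYYYYY
YWWYYYYY
After op 5 paint(2,2,Y):
YYBYYYYY
YYYYYYYY
YYYYYYYY
YYYYYYYY
YYYYYYYY
YYYYYYYY
YWWYYYYY
After op 6 paint(5,0,G):
YYBYYYYY
YYYYYYYY
YYYYYYYY
YYYYYYYY
YYYYYYYY
GYYYYYYY
YWWYYYYY
After op 7 paint(0,0,Y):
YYBYYYYY
YYYYYYYY
YYYYYYYY
YYYYYYYY
YYYYYYYY
GYYYYYYY
YWWYYYYY

Answer: YYBYYYYY
YYYYYYYY
YYYYYYYY
YYYYYYYY
YYYYYYYY
GYYYYYYY
YWWYYYYY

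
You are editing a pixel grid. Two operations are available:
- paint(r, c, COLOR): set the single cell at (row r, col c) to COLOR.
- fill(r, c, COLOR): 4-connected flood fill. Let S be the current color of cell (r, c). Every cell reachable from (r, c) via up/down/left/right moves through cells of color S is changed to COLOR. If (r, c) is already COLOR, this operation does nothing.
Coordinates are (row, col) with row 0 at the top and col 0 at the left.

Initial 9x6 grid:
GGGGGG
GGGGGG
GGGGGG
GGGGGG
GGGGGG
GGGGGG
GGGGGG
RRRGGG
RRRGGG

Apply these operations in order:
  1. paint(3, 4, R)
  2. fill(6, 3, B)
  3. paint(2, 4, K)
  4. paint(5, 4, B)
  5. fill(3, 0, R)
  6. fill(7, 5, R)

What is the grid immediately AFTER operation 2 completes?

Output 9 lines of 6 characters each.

After op 1 paint(3,4,R):
GGGGGG
GGGGGG
GGGGGG
GGGGRG
GGGGGG
GGGGGG
GGGGGG
RRRGGG
RRRGGG
After op 2 fill(6,3,B) [47 cells changed]:
BBBBBB
BBBBBB
BBBBBB
BBBBRB
BBBBBB
BBBBBB
BBBBBB
RRRBBB
RRRBBB

Answer: BBBBBB
BBBBBB
BBBBBB
BBBBRB
BBBBBB
BBBBBB
BBBBBB
RRRBBB
RRRBBB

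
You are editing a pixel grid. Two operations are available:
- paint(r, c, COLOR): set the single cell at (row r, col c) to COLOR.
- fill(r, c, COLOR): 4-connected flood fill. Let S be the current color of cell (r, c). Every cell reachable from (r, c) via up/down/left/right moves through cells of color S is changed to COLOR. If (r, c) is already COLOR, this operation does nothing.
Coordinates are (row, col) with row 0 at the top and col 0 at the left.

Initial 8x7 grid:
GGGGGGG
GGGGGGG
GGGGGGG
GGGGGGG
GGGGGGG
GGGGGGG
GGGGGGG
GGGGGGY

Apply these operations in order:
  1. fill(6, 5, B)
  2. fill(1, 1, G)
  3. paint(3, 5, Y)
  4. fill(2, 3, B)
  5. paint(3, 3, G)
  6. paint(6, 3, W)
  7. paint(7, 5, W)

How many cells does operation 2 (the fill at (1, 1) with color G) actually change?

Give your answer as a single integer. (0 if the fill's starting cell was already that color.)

After op 1 fill(6,5,B) [55 cells changed]:
BBBBBBB
BBBBBBB
BBBBBBB
BBBBBBB
BBBBBBB
BBBBBBB
BBBBBBB
BBBBBBY
After op 2 fill(1,1,G) [55 cells changed]:
GGGGGGG
GGGGGGG
GGGGGGG
GGGGGGG
GGGGGGG
GGGGGGG
GGGGGGG
GGGGGGY

Answer: 55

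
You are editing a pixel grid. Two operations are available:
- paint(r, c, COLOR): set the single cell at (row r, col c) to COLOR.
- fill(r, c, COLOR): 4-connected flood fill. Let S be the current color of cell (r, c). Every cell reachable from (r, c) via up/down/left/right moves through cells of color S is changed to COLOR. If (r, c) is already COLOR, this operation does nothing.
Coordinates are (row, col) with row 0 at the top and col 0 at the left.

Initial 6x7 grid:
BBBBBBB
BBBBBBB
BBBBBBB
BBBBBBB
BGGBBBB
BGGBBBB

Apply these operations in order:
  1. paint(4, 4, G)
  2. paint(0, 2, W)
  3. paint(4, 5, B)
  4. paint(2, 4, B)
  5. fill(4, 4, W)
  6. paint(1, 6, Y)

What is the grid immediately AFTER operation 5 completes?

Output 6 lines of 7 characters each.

Answer: BBWBBBB
BBBBBBB
BBBBBBB
BBBBBBB
BGGBWBB
BGGBBBB

Derivation:
After op 1 paint(4,4,G):
BBBBBBB
BBBBBBB
BBBBBBB
BBBBBBB
BGGBGBB
BGGBBBB
After op 2 paint(0,2,W):
BBWBBBB
BBBBBBB
BBBBBBB
BBBBBBB
BGGBGBB
BGGBBBB
After op 3 paint(4,5,B):
BBWBBBB
BBBBBBB
BBBBBBB
BBBBBBB
BGGBGBB
BGGBBBB
After op 4 paint(2,4,B):
BBWBBBB
BBBBBBB
BBBBBBB
BBBBBBB
BGGBGBB
BGGBBBB
After op 5 fill(4,4,W) [1 cells changed]:
BBWBBBB
BBBBBBB
BBBBBBB
BBBBBBB
BGGBWBB
BGGBBBB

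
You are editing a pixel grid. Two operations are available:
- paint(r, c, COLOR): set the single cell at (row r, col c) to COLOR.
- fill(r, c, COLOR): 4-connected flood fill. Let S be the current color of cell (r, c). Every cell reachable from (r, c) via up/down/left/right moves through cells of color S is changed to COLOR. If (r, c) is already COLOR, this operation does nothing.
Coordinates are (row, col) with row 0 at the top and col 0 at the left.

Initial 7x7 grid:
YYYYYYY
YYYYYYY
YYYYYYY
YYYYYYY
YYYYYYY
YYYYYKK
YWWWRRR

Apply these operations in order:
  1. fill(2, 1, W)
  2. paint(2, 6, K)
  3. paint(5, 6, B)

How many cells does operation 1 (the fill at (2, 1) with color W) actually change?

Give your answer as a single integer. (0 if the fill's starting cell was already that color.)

After op 1 fill(2,1,W) [41 cells changed]:
WWWWWWW
WWWWWWW
WWWWWWW
WWWWWWW
WWWWWWW
WWWWWKK
WWWWRRR

Answer: 41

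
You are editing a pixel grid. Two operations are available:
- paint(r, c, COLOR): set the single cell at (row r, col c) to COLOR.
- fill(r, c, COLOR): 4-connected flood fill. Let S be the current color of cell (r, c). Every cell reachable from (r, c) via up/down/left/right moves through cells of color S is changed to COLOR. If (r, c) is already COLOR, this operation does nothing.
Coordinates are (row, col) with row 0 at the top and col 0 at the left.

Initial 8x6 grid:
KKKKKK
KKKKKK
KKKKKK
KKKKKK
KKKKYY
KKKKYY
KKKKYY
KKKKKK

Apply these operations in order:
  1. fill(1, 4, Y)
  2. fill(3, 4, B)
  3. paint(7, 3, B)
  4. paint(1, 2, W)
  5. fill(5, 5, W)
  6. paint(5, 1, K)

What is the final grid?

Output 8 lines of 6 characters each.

Answer: WWWWWW
WWWWWW
WWWWWW
WWWWWW
WWWWWW
WKWWWW
WWWWWW
WWWWWW

Derivation:
After op 1 fill(1,4,Y) [42 cells changed]:
YYYYYY
YYYYYY
YYYYYY
YYYYYY
YYYYYY
YYYYYY
YYYYYY
YYYYYY
After op 2 fill(3,4,B) [48 cells changed]:
BBBBBB
BBBBBB
BBBBBB
BBBBBB
BBBBBB
BBBBBB
BBBBBB
BBBBBB
After op 3 paint(7,3,B):
BBBBBB
BBBBBB
BBBBBB
BBBBBB
BBBBBB
BBBBBB
BBBBBB
BBBBBB
After op 4 paint(1,2,W):
BBBBBB
BBWBBB
BBBBBB
BBBBBB
BBBBBB
BBBBBB
BBBBBB
BBBBBB
After op 5 fill(5,5,W) [47 cells changed]:
WWWWWW
WWWWWW
WWWWWW
WWWWWW
WWWWWW
WWWWWW
WWWWWW
WWWWWW
After op 6 paint(5,1,K):
WWWWWW
WWWWWW
WWWWWW
WWWWWW
WWWWWW
WKWWWW
WWWWWW
WWWWWW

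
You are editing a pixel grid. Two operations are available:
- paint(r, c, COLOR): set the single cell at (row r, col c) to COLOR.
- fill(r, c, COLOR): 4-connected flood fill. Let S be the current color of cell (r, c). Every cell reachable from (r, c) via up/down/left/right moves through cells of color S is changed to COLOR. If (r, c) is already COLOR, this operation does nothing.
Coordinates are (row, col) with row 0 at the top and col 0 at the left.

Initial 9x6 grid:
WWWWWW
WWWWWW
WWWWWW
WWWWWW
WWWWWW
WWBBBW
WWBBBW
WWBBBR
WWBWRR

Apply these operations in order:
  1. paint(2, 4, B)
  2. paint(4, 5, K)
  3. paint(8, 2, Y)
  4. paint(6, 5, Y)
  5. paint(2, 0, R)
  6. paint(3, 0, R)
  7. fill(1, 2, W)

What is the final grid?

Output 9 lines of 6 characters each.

Answer: WWWWWW
WWWWWW
RWWWBW
RWWWWW
WWWWWK
WWBBBW
WWBBBY
WWBBBR
WWYWRR

Derivation:
After op 1 paint(2,4,B):
WWWWWW
WWWWWW
WWWWBW
WWWWWW
WWWWWW
WWBBBW
WWBBBW
WWBBBR
WWBWRR
After op 2 paint(4,5,K):
WWWWWW
WWWWWW
WWWWBW
WWWWWW
WWWWWK
WWBBBW
WWBBBW
WWBBBR
WWBWRR
After op 3 paint(8,2,Y):
WWWWWW
WWWWWW
WWWWBW
WWWWWW
WWWWWK
WWBBBW
WWBBBW
WWBBBR
WWYWRR
After op 4 paint(6,5,Y):
WWWWWW
WWWWWW
WWWWBW
WWWWWW
WWWWWK
WWBBBW
WWBBBY
WWBBBR
WWYWRR
After op 5 paint(2,0,R):
WWWWWW
WWWWWW
RWWWBW
WWWWWW
WWWWWK
WWBBBW
WWBBBY
WWBBBR
WWYWRR
After op 6 paint(3,0,R):
WWWWWW
WWWWWW
RWWWBW
RWWWWW
WWWWWK
WWBBBW
WWBBBY
WWBBBR
WWYWRR
After op 7 fill(1,2,W) [0 cells changed]:
WWWWWW
WWWWWW
RWWWBW
RWWWWW
WWWWWK
WWBBBW
WWBBBY
WWBBBR
WWYWRR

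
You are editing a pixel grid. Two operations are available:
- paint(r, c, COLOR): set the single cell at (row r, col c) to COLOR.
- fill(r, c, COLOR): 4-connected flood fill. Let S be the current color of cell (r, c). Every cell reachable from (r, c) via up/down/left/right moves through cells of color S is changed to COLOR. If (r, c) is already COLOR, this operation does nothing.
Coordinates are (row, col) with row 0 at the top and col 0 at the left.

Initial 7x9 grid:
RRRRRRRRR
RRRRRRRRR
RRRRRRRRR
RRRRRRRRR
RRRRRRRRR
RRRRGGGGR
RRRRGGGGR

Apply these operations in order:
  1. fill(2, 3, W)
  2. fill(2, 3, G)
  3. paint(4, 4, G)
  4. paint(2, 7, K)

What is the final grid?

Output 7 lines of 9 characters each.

Answer: GGGGGGGGG
GGGGGGGGG
GGGGGGGKG
GGGGGGGGG
GGGGGGGGG
GGGGGGGGG
GGGGGGGGG

Derivation:
After op 1 fill(2,3,W) [55 cells changed]:
WWWWWWWWW
WWWWWWWWW
WWWWWWWWW
WWWWWWWWW
WWWWWWWWW
WWWWGGGGW
WWWWGGGGW
After op 2 fill(2,3,G) [55 cells changed]:
GGGGGGGGG
GGGGGGGGG
GGGGGGGGG
GGGGGGGGG
GGGGGGGGG
GGGGGGGGG
GGGGGGGGG
After op 3 paint(4,4,G):
GGGGGGGGG
GGGGGGGGG
GGGGGGGGG
GGGGGGGGG
GGGGGGGGG
GGGGGGGGG
GGGGGGGGG
After op 4 paint(2,7,K):
GGGGGGGGG
GGGGGGGGG
GGGGGGGKG
GGGGGGGGG
GGGGGGGGG
GGGGGGGGG
GGGGGGGGG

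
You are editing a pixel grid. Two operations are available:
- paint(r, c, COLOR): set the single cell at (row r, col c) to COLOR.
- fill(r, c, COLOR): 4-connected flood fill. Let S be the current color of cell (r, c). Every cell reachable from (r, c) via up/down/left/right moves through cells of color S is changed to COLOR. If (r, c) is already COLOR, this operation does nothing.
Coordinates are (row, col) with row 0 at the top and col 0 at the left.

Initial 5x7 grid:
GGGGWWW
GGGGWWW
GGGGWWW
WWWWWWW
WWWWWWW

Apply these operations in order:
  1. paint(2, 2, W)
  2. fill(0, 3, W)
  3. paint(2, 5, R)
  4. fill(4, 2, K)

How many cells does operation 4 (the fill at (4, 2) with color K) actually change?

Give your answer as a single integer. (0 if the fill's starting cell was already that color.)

After op 1 paint(2,2,W):
GGGGWWW
GGGGWWW
GGWGWWW
WWWWWWW
WWWWWWW
After op 2 fill(0,3,W) [11 cells changed]:
WWWWWWW
WWWWWWW
WWWWWWW
WWWWWWW
WWWWWWW
After op 3 paint(2,5,R):
WWWWWWW
WWWWWWW
WWWWWRW
WWWWWWW
WWWWWWW
After op 4 fill(4,2,K) [34 cells changed]:
KKKKKKK
KKKKKKK
KKKKKRK
KKKKKKK
KKKKKKK

Answer: 34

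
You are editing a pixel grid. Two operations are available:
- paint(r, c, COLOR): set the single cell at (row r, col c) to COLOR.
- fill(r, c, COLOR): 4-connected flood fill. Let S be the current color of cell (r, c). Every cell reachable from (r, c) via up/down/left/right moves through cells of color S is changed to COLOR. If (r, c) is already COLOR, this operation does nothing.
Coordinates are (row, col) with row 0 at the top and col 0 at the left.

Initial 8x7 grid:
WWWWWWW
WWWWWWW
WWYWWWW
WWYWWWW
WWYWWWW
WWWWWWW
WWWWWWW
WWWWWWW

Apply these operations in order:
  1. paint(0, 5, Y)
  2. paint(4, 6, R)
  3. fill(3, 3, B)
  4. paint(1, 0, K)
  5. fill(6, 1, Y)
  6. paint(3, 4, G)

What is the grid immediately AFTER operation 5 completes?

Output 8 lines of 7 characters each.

After op 1 paint(0,5,Y):
WWWWWYW
WWWWWWW
WWYWWWW
WWYWWWW
WWYWWWW
WWWWWWW
WWWWWWW
WWWWWWW
After op 2 paint(4,6,R):
WWWWWYW
WWWWWWW
WWYWWWW
WWYWWWW
WWYWWWR
WWWWWWW
WWWWWWW
WWWWWWW
After op 3 fill(3,3,B) [51 cells changed]:
BBBBBYB
BBBBBBB
BBYBBBB
BBYBBBB
BBYBBBR
BBBBBBB
BBBBBBB
BBBBBBB
After op 4 paint(1,0,K):
BBBBBYB
KBBBBBB
BBYBBBB
BBYBBBB
BBYBBBR
BBBBBBB
BBBBBBB
BBBBBBB
After op 5 fill(6,1,Y) [50 cells changed]:
YYYYYYY
KYYYYYY
YYYYYYY
YYYYYYY
YYYYYYR
YYYYYYY
YYYYYYY
YYYYYYY

Answer: YYYYYYY
KYYYYYY
YYYYYYY
YYYYYYY
YYYYYYR
YYYYYYY
YYYYYYY
YYYYYYY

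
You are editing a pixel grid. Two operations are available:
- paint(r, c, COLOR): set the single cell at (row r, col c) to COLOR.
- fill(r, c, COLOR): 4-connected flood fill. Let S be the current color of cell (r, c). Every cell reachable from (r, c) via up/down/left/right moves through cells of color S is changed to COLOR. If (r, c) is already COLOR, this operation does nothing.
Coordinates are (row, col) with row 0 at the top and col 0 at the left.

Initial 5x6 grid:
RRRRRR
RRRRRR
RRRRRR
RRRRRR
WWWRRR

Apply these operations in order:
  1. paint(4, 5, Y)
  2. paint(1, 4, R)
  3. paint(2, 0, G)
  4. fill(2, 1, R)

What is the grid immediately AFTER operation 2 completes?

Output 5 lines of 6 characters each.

After op 1 paint(4,5,Y):
RRRRRR
RRRRRR
RRRRRR
RRRRRR
WWWRRY
After op 2 paint(1,4,R):
RRRRRR
RRRRRR
RRRRRR
RRRRRR
WWWRRY

Answer: RRRRRR
RRRRRR
RRRRRR
RRRRRR
WWWRRY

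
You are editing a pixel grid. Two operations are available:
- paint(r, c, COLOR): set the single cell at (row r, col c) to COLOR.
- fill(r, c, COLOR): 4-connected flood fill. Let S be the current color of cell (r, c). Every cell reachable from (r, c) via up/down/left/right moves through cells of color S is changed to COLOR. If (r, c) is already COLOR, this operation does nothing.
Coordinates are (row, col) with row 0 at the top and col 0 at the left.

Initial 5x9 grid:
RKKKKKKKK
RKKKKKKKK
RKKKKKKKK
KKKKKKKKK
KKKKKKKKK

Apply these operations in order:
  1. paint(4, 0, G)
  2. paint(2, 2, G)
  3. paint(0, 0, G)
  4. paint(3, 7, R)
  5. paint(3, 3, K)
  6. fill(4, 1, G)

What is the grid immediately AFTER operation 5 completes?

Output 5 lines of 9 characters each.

After op 1 paint(4,0,G):
RKKKKKKKK
RKKKKKKKK
RKKKKKKKK
KKKKKKKKK
GKKKKKKKK
After op 2 paint(2,2,G):
RKKKKKKKK
RKKKKKKKK
RKGKKKKKK
KKKKKKKKK
GKKKKKKKK
After op 3 paint(0,0,G):
GKKKKKKKK
RKKKKKKKK
RKGKKKKKK
KKKKKKKKK
GKKKKKKKK
After op 4 paint(3,7,R):
GKKKKKKKK
RKKKKKKKK
RKGKKKKKK
KKKKKKKRK
GKKKKKKKK
After op 5 paint(3,3,K):
GKKKKKKKK
RKKKKKKKK
RKGKKKKKK
KKKKKKKRK
GKKKKKKKK

Answer: GKKKKKKKK
RKKKKKKKK
RKGKKKKKK
KKKKKKKRK
GKKKKKKKK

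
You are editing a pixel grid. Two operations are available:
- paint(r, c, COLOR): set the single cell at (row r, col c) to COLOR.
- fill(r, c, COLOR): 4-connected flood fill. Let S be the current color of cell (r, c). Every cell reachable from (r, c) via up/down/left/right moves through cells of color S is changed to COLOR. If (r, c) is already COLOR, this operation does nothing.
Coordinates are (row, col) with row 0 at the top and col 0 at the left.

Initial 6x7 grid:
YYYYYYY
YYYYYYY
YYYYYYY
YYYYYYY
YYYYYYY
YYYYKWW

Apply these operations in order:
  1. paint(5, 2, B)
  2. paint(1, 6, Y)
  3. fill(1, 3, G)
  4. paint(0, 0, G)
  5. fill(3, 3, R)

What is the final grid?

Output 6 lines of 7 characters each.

After op 1 paint(5,2,B):
YYYYYYY
YYYYYYY
YYYYYYY
YYYYYYY
YYYYYYY
YYBYKWW
After op 2 paint(1,6,Y):
YYYYYYY
YYYYYYY
YYYYYYY
YYYYYYY
YYYYYYY
YYBYKWW
After op 3 fill(1,3,G) [38 cells changed]:
GGGGGGG
GGGGGGG
GGGGGGG
GGGGGGG
GGGGGGG
GGBGKWW
After op 4 paint(0,0,G):
GGGGGGG
GGGGGGG
GGGGGGG
GGGGGGG
GGGGGGG
GGBGKWW
After op 5 fill(3,3,R) [38 cells changed]:
RRRRRRR
RRRRRRR
RRRRRRR
RRRRRRR
RRRRRRR
RRBRKWW

Answer: RRRRRRR
RRRRRRR
RRRRRRR
RRRRRRR
RRRRRRR
RRBRKWW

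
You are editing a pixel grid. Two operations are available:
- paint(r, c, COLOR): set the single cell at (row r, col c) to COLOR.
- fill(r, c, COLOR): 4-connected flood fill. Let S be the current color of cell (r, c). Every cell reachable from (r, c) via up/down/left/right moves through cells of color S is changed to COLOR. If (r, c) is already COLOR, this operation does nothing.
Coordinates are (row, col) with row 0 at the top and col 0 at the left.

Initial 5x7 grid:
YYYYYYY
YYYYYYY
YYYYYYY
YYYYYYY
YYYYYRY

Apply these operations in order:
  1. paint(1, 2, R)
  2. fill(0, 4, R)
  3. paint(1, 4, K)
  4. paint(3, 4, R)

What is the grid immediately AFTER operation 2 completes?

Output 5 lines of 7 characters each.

After op 1 paint(1,2,R):
YYYYYYY
YYRYYYY
YYYYYYY
YYYYYYY
YYYYYRY
After op 2 fill(0,4,R) [33 cells changed]:
RRRRRRR
RRRRRRR
RRRRRRR
RRRRRRR
RRRRRRR

Answer: RRRRRRR
RRRRRRR
RRRRRRR
RRRRRRR
RRRRRRR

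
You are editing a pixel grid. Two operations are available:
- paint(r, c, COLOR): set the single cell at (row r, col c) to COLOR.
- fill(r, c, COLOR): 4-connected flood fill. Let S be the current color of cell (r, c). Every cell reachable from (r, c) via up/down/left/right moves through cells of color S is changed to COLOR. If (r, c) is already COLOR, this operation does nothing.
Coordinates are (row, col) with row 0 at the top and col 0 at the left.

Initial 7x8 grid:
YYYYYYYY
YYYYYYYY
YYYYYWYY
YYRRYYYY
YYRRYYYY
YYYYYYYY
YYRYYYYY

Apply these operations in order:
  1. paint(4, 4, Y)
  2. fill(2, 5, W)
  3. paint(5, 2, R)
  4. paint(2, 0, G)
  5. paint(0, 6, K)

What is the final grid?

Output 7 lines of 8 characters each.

After op 1 paint(4,4,Y):
YYYYYYYY
YYYYYYYY
YYYYYWYY
YYRRYYYY
YYRRYYYY
YYYYYYYY
YYRYYYYY
After op 2 fill(2,5,W) [0 cells changed]:
YYYYYYYY
YYYYYYYY
YYYYYWYY
YYRRYYYY
YYRRYYYY
YYYYYYYY
YYRYYYYY
After op 3 paint(5,2,R):
YYYYYYYY
YYYYYYYY
YYYYYWYY
YYRRYYYY
YYRRYYYY
YYRYYYYY
YYRYYYYY
After op 4 paint(2,0,G):
YYYYYYYY
YYYYYYYY
GYYYYWYY
YYRRYYYY
YYRRYYYY
YYRYYYYY
YYRYYYYY
After op 5 paint(0,6,K):
YYYYYYKY
YYYYYYYY
GYYYYWYY
YYRRYYYY
YYRRYYYY
YYRYYYYY
YYRYYYYY

Answer: YYYYYYKY
YYYYYYYY
GYYYYWYY
YYRRYYYY
YYRRYYYY
YYRYYYYY
YYRYYYYY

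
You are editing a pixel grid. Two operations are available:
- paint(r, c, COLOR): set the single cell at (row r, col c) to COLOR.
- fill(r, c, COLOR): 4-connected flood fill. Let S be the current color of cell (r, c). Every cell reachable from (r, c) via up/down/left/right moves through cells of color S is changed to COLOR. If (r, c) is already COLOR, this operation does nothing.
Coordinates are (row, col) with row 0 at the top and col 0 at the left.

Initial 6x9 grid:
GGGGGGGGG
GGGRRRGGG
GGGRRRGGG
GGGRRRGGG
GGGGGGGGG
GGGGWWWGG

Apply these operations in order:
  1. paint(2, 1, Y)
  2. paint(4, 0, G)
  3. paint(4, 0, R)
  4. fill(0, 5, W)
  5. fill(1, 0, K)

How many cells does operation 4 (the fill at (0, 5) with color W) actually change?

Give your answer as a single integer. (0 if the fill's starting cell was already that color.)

After op 1 paint(2,1,Y):
GGGGGGGGG
GGGRRRGGG
GYGRRRGGG
GGGRRRGGG
GGGGGGGGG
GGGGWWWGG
After op 2 paint(4,0,G):
GGGGGGGGG
GGGRRRGGG
GYGRRRGGG
GGGRRRGGG
GGGGGGGGG
GGGGWWWGG
After op 3 paint(4,0,R):
GGGGGGGGG
GGGRRRGGG
GYGRRRGGG
GGGRRRGGG
RGGGGGGGG
GGGGWWWGG
After op 4 fill(0,5,W) [40 cells changed]:
WWWWWWWWW
WWWRRRWWW
WYWRRRWWW
WWWRRRWWW
RWWWWWWWW
WWWWWWWWW

Answer: 40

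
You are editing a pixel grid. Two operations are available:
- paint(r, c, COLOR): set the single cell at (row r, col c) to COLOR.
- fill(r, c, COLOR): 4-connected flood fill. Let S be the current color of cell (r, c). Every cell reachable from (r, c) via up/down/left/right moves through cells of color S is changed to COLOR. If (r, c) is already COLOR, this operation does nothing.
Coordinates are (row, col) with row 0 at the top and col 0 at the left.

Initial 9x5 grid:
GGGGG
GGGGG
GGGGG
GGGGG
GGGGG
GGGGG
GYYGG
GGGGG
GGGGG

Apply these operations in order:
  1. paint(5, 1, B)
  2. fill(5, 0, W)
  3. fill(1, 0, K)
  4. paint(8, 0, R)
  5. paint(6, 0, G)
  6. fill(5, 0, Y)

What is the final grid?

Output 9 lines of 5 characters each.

Answer: YYYYY
YYYYY
YYYYY
YYYYY
YYYYY
YBYYY
GYYYY
YYYYY
RYYYY

Derivation:
After op 1 paint(5,1,B):
GGGGG
GGGGG
GGGGG
GGGGG
GGGGG
GBGGG
GYYGG
GGGGG
GGGGG
After op 2 fill(5,0,W) [42 cells changed]:
WWWWW
WWWWW
WWWWW
WWWWW
WWWWW
WBWWW
WYYWW
WWWWW
WWWWW
After op 3 fill(1,0,K) [42 cells changed]:
KKKKK
KKKKK
KKKKK
KKKKK
KKKKK
KBKKK
KYYKK
KKKKK
KKKKK
After op 4 paint(8,0,R):
KKKKK
KKKKK
KKKKK
KKKKK
KKKKK
KBKKK
KYYKK
KKKKK
RKKKK
After op 5 paint(6,0,G):
KKKKK
KKKKK
KKKKK
KKKKK
KKKKK
KBKKK
GYYKK
KKKKK
RKKKK
After op 6 fill(5,0,Y) [40 cells changed]:
YYYYY
YYYYY
YYYYY
YYYYY
YYYYY
YBYYY
GYYYY
YYYYY
RYYYY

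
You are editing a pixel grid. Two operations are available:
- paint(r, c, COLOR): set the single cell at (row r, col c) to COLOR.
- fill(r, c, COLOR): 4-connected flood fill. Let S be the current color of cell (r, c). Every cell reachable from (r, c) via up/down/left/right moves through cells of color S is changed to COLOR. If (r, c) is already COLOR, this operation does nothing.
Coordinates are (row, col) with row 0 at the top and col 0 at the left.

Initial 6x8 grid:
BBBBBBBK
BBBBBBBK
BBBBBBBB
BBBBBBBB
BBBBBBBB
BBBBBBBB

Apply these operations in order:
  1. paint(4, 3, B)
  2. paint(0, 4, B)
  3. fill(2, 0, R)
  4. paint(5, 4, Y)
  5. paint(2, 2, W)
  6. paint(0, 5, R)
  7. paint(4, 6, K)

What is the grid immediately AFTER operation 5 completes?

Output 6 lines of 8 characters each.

Answer: RRRRRRRK
RRRRRRRK
RRWRRRRR
RRRRRRRR
RRRRRRRR
RRRRYRRR

Derivation:
After op 1 paint(4,3,B):
BBBBBBBK
BBBBBBBK
BBBBBBBB
BBBBBBBB
BBBBBBBB
BBBBBBBB
After op 2 paint(0,4,B):
BBBBBBBK
BBBBBBBK
BBBBBBBB
BBBBBBBB
BBBBBBBB
BBBBBBBB
After op 3 fill(2,0,R) [46 cells changed]:
RRRRRRRK
RRRRRRRK
RRRRRRRR
RRRRRRRR
RRRRRRRR
RRRRRRRR
After op 4 paint(5,4,Y):
RRRRRRRK
RRRRRRRK
RRRRRRRR
RRRRRRRR
RRRRRRRR
RRRRYRRR
After op 5 paint(2,2,W):
RRRRRRRK
RRRRRRRK
RRWRRRRR
RRRRRRRR
RRRRRRRR
RRRRYRRR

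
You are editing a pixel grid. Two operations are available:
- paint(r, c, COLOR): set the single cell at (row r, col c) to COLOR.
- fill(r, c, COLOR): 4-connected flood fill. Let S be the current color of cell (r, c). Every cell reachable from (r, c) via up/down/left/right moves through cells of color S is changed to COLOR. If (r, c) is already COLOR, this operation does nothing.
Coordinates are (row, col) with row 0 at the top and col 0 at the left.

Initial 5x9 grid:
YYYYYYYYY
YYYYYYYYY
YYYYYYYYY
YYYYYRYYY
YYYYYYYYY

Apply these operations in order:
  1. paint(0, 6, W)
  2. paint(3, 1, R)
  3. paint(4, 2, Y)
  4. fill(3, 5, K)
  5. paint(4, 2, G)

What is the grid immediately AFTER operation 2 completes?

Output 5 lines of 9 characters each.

After op 1 paint(0,6,W):
YYYYYYWYY
YYYYYYYYY
YYYYYYYYY
YYYYYRYYY
YYYYYYYYY
After op 2 paint(3,1,R):
YYYYYYWYY
YYYYYYYYY
YYYYYYYYY
YRYYYRYYY
YYYYYYYYY

Answer: YYYYYYWYY
YYYYYYYYY
YYYYYYYYY
YRYYYRYYY
YYYYYYYYY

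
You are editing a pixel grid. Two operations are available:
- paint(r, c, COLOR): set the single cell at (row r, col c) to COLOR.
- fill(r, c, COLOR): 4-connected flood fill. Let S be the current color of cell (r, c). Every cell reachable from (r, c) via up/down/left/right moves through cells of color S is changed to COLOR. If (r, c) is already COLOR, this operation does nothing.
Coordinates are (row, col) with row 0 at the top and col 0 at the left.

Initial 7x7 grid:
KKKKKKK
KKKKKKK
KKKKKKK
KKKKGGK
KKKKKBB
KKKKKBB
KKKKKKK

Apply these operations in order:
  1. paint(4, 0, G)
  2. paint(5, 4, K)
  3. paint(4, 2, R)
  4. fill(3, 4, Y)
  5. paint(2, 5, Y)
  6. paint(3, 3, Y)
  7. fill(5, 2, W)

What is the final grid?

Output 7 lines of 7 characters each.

Answer: WWWWWWW
WWWWWWW
WWWWWYW
WWWYYYW
GWRWWBB
WWWWWBB
WWWWWWW

Derivation:
After op 1 paint(4,0,G):
KKKKKKK
KKKKKKK
KKKKKKK
KKKKGGK
GKKKKBB
KKKKKBB
KKKKKKK
After op 2 paint(5,4,K):
KKKKKKK
KKKKKKK
KKKKKKK
KKKKGGK
GKKKKBB
KKKKKBB
KKKKKKK
After op 3 paint(4,2,R):
KKKKKKK
KKKKKKK
KKKKKKK
KKKKGGK
GKRKKBB
KKKKKBB
KKKKKKK
After op 4 fill(3,4,Y) [2 cells changed]:
KKKKKKK
KKKKKKK
KKKKKKK
KKKKYYK
GKRKKBB
KKKKKBB
KKKKKKK
After op 5 paint(2,5,Y):
KKKKKKK
KKKKKKK
KKKKKYK
KKKKYYK
GKRKKBB
KKKKKBB
KKKKKKK
After op 6 paint(3,3,Y):
KKKKKKK
KKKKKKK
KKKKKYK
KKKYYYK
GKRKKBB
KKKKKBB
KKKKKKK
After op 7 fill(5,2,W) [39 cells changed]:
WWWWWWW
WWWWWWW
WWWWWYW
WWWYYYW
GWRWWBB
WWWWWBB
WWWWWWW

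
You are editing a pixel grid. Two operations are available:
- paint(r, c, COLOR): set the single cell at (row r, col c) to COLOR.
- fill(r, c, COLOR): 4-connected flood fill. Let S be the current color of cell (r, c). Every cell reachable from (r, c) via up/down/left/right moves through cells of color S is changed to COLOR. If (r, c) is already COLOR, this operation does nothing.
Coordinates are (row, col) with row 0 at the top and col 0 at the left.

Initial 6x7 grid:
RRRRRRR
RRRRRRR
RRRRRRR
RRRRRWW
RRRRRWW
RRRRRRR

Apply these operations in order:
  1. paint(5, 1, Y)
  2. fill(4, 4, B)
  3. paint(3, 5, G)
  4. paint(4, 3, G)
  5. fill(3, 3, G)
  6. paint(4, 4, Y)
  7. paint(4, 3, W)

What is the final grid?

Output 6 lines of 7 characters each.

Answer: GGGGGGG
GGGGGGG
GGGGGGG
GGGGGGW
GGGWYWW
GYGGGGG

Derivation:
After op 1 paint(5,1,Y):
RRRRRRR
RRRRRRR
RRRRRRR
RRRRRWW
RRRRRWW
RYRRRRR
After op 2 fill(4,4,B) [37 cells changed]:
BBBBBBB
BBBBBBB
BBBBBBB
BBBBBWW
BBBBBWW
BYBBBBB
After op 3 paint(3,5,G):
BBBBBBB
BBBBBBB
BBBBBBB
BBBBBGW
BBBBBWW
BYBBBBB
After op 4 paint(4,3,G):
BBBBBBB
BBBBBBB
BBBBBBB
BBBBBGW
BBBGBWW
BYBBBBB
After op 5 fill(3,3,G) [36 cells changed]:
GGGGGGG
GGGGGGG
GGGGGGG
GGGGGGW
GGGGGWW
GYGGGGG
After op 6 paint(4,4,Y):
GGGGGGG
GGGGGGG
GGGGGGG
GGGGGGW
GGGGYWW
GYGGGGG
After op 7 paint(4,3,W):
GGGGGGG
GGGGGGG
GGGGGGG
GGGGGGW
GGGWYWW
GYGGGGG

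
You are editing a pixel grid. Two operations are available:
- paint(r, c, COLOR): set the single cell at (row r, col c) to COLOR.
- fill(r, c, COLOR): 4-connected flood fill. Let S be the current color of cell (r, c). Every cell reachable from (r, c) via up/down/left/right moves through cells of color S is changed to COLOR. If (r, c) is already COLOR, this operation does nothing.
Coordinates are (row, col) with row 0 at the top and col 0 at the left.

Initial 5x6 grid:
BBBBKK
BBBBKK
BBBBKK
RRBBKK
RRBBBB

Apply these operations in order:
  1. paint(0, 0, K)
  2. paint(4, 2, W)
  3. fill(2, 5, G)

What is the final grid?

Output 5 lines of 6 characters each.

Answer: KBBBGG
BBBBGG
BBBBGG
RRBBGG
RRWBBB

Derivation:
After op 1 paint(0,0,K):
KBBBKK
BBBBKK
BBBBKK
RRBBKK
RRBBBB
After op 2 paint(4,2,W):
KBBBKK
BBBBKK
BBBBKK
RRBBKK
RRWBBB
After op 3 fill(2,5,G) [8 cells changed]:
KBBBGG
BBBBGG
BBBBGG
RRBBGG
RRWBBB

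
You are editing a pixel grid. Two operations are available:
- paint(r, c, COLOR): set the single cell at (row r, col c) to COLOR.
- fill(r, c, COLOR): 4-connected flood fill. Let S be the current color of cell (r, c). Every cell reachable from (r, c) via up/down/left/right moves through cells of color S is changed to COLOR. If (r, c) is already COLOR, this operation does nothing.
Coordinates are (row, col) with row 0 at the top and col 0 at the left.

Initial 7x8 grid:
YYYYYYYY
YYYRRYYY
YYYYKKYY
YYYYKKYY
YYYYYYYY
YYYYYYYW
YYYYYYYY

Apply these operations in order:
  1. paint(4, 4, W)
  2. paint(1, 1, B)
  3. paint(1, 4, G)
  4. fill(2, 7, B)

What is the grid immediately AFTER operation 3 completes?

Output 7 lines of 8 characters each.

Answer: YYYYYYYY
YBYRGYYY
YYYYKKYY
YYYYKKYY
YYYYWYYY
YYYYYYYW
YYYYYYYY

Derivation:
After op 1 paint(4,4,W):
YYYYYYYY
YYYRRYYY
YYYYKKYY
YYYYKKYY
YYYYWYYY
YYYYYYYW
YYYYYYYY
After op 2 paint(1,1,B):
YYYYYYYY
YBYRRYYY
YYYYKKYY
YYYYKKYY
YYYYWYYY
YYYYYYYW
YYYYYYYY
After op 3 paint(1,4,G):
YYYYYYYY
YBYRGYYY
YYYYKKYY
YYYYKKYY
YYYYWYYY
YYYYYYYW
YYYYYYYY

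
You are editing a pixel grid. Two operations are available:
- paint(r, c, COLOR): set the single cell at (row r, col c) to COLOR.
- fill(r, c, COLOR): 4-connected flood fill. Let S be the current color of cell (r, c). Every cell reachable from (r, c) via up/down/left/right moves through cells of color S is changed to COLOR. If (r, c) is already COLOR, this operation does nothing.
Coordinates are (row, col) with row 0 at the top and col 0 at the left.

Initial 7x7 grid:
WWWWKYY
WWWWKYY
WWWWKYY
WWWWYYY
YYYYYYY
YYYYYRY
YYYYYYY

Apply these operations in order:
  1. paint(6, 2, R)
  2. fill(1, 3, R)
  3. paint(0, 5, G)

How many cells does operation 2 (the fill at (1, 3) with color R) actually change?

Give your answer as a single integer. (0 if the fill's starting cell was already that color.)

After op 1 paint(6,2,R):
WWWWKYY
WWWWKYY
WWWWKYY
WWWWYYY
YYYYYYY
YYYYYRY
YYRYYYY
After op 2 fill(1,3,R) [16 cells changed]:
RRRRKYY
RRRRKYY
RRRRKYY
RRRRYYY
YYYYYYY
YYYYYRY
YYRYYYY

Answer: 16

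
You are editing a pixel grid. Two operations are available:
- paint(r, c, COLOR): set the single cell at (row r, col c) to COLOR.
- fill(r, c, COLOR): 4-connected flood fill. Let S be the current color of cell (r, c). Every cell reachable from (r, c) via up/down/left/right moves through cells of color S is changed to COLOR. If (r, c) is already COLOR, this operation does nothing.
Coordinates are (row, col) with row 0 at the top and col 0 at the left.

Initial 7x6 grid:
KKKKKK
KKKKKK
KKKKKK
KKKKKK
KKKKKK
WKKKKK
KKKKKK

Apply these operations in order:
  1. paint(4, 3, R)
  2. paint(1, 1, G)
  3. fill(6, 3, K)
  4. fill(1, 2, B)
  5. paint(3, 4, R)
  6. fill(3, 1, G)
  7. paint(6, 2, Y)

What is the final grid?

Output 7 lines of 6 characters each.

After op 1 paint(4,3,R):
KKKKKK
KKKKKK
KKKKKK
KKKKKK
KKKRKK
WKKKKK
KKKKKK
After op 2 paint(1,1,G):
KKKKKK
KGKKKK
KKKKKK
KKKKKK
KKKRKK
WKKKKK
KKKKKK
After op 3 fill(6,3,K) [0 cells changed]:
KKKKKK
KGKKKK
KKKKKK
KKKKKK
KKKRKK
WKKKKK
KKKKKK
After op 4 fill(1,2,B) [39 cells changed]:
BBBBBB
BGBBBB
BBBBBB
BBBBBB
BBBRBB
WBBBBB
BBBBBB
After op 5 paint(3,4,R):
BBBBBB
BGBBBB
BBBBBB
BBBBRB
BBBRBB
WBBBBB
BBBBBB
After op 6 fill(3,1,G) [38 cells changed]:
GGGGGG
GGGGGG
GGGGGG
GGGGRG
GGGRGG
WGGGGG
GGGGGG
After op 7 paint(6,2,Y):
GGGGGG
GGGGGG
GGGGGG
GGGGRG
GGGRGG
WGGGGG
GGYGGG

Answer: GGGGGG
GGGGGG
GGGGGG
GGGGRG
GGGRGG
WGGGGG
GGYGGG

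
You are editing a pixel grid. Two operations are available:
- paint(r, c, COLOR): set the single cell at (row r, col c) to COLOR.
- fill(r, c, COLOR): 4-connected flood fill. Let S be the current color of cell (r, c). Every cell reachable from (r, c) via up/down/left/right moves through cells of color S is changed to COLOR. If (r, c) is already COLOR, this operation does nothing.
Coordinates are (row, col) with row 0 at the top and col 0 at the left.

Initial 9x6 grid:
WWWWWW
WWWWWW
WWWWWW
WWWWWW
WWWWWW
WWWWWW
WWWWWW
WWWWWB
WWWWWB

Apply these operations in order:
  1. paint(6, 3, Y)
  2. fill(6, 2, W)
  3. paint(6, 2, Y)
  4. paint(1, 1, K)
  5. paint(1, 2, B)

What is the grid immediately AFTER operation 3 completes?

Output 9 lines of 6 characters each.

After op 1 paint(6,3,Y):
WWWWWW
WWWWWW
WWWWWW
WWWWWW
WWWWWW
WWWWWW
WWWYWW
WWWWWB
WWWWWB
After op 2 fill(6,2,W) [0 cells changed]:
WWWWWW
WWWWWW
WWWWWW
WWWWWW
WWWWWW
WWWWWW
WWWYWW
WWWWWB
WWWWWB
After op 3 paint(6,2,Y):
WWWWWW
WWWWWW
WWWWWW
WWWWWW
WWWWWW
WWWWWW
WWYYWW
WWWWWB
WWWWWB

Answer: WWWWWW
WWWWWW
WWWWWW
WWWWWW
WWWWWW
WWWWWW
WWYYWW
WWWWWB
WWWWWB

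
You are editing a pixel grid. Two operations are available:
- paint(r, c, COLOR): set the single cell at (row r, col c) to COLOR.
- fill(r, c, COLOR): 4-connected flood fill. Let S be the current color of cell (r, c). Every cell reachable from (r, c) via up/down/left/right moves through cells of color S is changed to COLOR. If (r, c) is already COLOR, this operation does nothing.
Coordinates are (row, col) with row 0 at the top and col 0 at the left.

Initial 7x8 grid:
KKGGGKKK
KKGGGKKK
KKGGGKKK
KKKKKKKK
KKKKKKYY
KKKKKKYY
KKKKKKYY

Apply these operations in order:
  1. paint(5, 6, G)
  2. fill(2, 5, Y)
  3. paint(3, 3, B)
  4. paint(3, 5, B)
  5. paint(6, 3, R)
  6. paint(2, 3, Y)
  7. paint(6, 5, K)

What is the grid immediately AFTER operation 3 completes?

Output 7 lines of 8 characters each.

After op 1 paint(5,6,G):
KKGGGKKK
KKGGGKKK
KKGGGKKK
KKKKKKKK
KKKKKKYY
KKKKKKGY
KKKKKKYY
After op 2 fill(2,5,Y) [41 cells changed]:
YYGGGYYY
YYGGGYYY
YYGGGYYY
YYYYYYYY
YYYYYYYY
YYYYYYGY
YYYYYYYY
After op 3 paint(3,3,B):
YYGGGYYY
YYGGGYYY
YYGGGYYY
YYYBYYYY
YYYYYYYY
YYYYYYGY
YYYYYYYY

Answer: YYGGGYYY
YYGGGYYY
YYGGGYYY
YYYBYYYY
YYYYYYYY
YYYYYYGY
YYYYYYYY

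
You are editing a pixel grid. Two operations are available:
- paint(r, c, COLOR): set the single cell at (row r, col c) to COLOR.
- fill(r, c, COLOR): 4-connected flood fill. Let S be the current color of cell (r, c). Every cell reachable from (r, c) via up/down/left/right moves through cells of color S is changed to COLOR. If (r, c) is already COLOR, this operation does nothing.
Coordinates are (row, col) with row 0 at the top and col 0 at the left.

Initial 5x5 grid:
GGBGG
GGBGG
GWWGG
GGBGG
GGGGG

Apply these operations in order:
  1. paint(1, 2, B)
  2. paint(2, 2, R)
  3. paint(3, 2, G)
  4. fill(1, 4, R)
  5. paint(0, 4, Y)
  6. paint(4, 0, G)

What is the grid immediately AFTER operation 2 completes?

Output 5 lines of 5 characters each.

Answer: GGBGG
GGBGG
GWRGG
GGBGG
GGGGG

Derivation:
After op 1 paint(1,2,B):
GGBGG
GGBGG
GWWGG
GGBGG
GGGGG
After op 2 paint(2,2,R):
GGBGG
GGBGG
GWRGG
GGBGG
GGGGG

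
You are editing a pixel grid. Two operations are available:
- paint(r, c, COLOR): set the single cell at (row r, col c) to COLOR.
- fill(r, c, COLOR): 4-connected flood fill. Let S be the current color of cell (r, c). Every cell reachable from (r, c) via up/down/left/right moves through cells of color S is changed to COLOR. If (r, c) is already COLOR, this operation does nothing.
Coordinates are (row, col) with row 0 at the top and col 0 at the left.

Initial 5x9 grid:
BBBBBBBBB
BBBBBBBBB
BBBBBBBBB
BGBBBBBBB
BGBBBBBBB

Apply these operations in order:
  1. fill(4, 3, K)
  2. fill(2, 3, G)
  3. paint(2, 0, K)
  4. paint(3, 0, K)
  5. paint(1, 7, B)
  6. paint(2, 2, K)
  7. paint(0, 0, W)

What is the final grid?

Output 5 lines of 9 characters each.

Answer: WGGGGGGGG
GGGGGGGBG
KGKGGGGGG
KGGGGGGGG
GGGGGGGGG

Derivation:
After op 1 fill(4,3,K) [43 cells changed]:
KKKKKKKKK
KKKKKKKKK
KKKKKKKKK
KGKKKKKKK
KGKKKKKKK
After op 2 fill(2,3,G) [43 cells changed]:
GGGGGGGGG
GGGGGGGGG
GGGGGGGGG
GGGGGGGGG
GGGGGGGGG
After op 3 paint(2,0,K):
GGGGGGGGG
GGGGGGGGG
KGGGGGGGG
GGGGGGGGG
GGGGGGGGG
After op 4 paint(3,0,K):
GGGGGGGGG
GGGGGGGGG
KGGGGGGGG
KGGGGGGGG
GGGGGGGGG
After op 5 paint(1,7,B):
GGGGGGGGG
GGGGGGGBG
KGGGGGGGG
KGGGGGGGG
GGGGGGGGG
After op 6 paint(2,2,K):
GGGGGGGGG
GGGGGGGBG
KGKGGGGGG
KGGGGGGGG
GGGGGGGGG
After op 7 paint(0,0,W):
WGGGGGGGG
GGGGGGGBG
KGKGGGGGG
KGGGGGGGG
GGGGGGGGG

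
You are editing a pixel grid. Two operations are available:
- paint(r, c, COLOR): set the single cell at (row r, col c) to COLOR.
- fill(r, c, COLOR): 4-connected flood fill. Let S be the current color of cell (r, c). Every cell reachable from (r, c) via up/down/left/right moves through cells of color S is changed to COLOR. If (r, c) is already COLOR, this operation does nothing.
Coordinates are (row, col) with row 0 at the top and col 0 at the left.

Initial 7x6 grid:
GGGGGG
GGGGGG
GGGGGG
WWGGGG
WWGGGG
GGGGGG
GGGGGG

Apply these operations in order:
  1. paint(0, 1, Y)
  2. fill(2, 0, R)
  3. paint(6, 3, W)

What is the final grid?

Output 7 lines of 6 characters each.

Answer: RYRRRR
RRRRRR
RRRRRR
WWRRRR
WWRRRR
RRRRRR
RRRWRR

Derivation:
After op 1 paint(0,1,Y):
GYGGGG
GGGGGG
GGGGGG
WWGGGG
WWGGGG
GGGGGG
GGGGGG
After op 2 fill(2,0,R) [37 cells changed]:
RYRRRR
RRRRRR
RRRRRR
WWRRRR
WWRRRR
RRRRRR
RRRRRR
After op 3 paint(6,3,W):
RYRRRR
RRRRRR
RRRRRR
WWRRRR
WWRRRR
RRRRRR
RRRWRR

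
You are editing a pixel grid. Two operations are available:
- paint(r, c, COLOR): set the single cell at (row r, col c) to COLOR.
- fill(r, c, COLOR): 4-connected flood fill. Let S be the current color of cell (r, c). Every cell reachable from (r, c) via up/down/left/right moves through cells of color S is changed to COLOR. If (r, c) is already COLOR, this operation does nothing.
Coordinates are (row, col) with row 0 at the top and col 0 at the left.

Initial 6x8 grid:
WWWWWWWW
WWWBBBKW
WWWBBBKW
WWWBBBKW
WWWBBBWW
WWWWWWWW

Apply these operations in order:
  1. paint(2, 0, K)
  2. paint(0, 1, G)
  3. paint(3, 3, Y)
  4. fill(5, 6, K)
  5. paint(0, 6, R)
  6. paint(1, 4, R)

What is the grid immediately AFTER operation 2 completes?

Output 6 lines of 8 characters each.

After op 1 paint(2,0,K):
WWWWWWWW
WWWBBBKW
KWWBBBKW
WWWBBBKW
WWWBBBWW
WWWWWWWW
After op 2 paint(0,1,G):
WGWWWWWW
WWWBBBKW
KWWBBBKW
WWWBBBKW
WWWBBBWW
WWWWWWWW

Answer: WGWWWWWW
WWWBBBKW
KWWBBBKW
WWWBBBKW
WWWBBBWW
WWWWWWWW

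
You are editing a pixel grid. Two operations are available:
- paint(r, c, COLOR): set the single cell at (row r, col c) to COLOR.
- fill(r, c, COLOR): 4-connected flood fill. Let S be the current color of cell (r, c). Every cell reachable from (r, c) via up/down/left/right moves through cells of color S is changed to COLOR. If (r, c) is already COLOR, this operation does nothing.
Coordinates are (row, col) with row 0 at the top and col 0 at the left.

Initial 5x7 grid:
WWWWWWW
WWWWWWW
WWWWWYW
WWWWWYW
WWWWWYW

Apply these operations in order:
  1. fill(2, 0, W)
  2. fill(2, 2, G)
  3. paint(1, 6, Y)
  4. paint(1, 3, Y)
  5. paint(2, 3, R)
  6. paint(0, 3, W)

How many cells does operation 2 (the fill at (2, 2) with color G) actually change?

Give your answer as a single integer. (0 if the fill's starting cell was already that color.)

After op 1 fill(2,0,W) [0 cells changed]:
WWWWWWW
WWWWWWW
WWWWWYW
WWWWWYW
WWWWWYW
After op 2 fill(2,2,G) [32 cells changed]:
GGGGGGG
GGGGGGG
GGGGGYG
GGGGGYG
GGGGGYG

Answer: 32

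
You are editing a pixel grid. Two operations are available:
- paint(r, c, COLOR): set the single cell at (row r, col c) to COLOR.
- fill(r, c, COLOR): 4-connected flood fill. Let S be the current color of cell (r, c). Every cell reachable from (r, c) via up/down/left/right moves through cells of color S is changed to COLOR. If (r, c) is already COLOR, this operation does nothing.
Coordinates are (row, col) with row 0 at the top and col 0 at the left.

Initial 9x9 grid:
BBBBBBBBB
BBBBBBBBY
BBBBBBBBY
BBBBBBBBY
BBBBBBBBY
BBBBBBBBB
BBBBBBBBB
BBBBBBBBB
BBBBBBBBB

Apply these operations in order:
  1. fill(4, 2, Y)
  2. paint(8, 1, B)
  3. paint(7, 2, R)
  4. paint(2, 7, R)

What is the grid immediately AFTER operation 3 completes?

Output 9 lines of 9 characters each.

After op 1 fill(4,2,Y) [77 cells changed]:
YYYYYYYYY
YYYYYYYYY
YYYYYYYYY
YYYYYYYYY
YYYYYYYYY
YYYYYYYYY
YYYYYYYYY
YYYYYYYYY
YYYYYYYYY
After op 2 paint(8,1,B):
YYYYYYYYY
YYYYYYYYY
YYYYYYYYY
YYYYYYYYY
YYYYYYYYY
YYYYYYYYY
YYYYYYYYY
YYYYYYYYY
YBYYYYYYY
After op 3 paint(7,2,R):
YYYYYYYYY
YYYYYYYYY
YYYYYYYYY
YYYYYYYYY
YYYYYYYYY
YYYYYYYYY
YYYYYYYYY
YYRYYYYYY
YBYYYYYYY

Answer: YYYYYYYYY
YYYYYYYYY
YYYYYYYYY
YYYYYYYYY
YYYYYYYYY
YYYYYYYYY
YYYYYYYYY
YYRYYYYYY
YBYYYYYYY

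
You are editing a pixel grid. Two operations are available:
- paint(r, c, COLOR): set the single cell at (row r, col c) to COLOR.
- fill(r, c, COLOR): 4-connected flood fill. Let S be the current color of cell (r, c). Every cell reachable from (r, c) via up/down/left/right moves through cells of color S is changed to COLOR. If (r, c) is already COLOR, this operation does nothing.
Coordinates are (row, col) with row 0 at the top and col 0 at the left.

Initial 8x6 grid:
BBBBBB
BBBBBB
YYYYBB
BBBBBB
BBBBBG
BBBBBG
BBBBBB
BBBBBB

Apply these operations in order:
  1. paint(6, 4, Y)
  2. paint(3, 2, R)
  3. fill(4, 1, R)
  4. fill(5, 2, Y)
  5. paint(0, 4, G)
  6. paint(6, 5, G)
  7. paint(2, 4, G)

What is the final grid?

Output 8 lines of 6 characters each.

After op 1 paint(6,4,Y):
BBBBBB
BBBBBB
YYYYBB
BBBBBB
BBBBBG
BBBBBG
BBBBYB
BBBBBB
After op 2 paint(3,2,R):
BBBBBB
BBBBBB
YYYYBB
BBRBBB
BBBBBG
BBBBBG
BBBBYB
BBBBBB
After op 3 fill(4,1,R) [40 cells changed]:
RRRRRR
RRRRRR
YYYYRR
RRRRRR
RRRRRG
RRRRRG
RRRRYR
RRRRRR
After op 4 fill(5,2,Y) [41 cells changed]:
YYYYYY
YYYYYY
YYYYYY
YYYYYY
YYYYYG
YYYYYG
YYYYYY
YYYYYY
After op 5 paint(0,4,G):
YYYYGY
YYYYYY
YYYYYY
YYYYYY
YYYYYG
YYYYYG
YYYYYY
YYYYYY
After op 6 paint(6,5,G):
YYYYGY
YYYYYY
YYYYYY
YYYYYY
YYYYYG
YYYYYG
YYYYYG
YYYYYY
After op 7 paint(2,4,G):
YYYYGY
YYYYYY
YYYYGY
YYYYYY
YYYYYG
YYYYYG
YYYYYG
YYYYYY

Answer: YYYYGY
YYYYYY
YYYYGY
YYYYYY
YYYYYG
YYYYYG
YYYYYG
YYYYYY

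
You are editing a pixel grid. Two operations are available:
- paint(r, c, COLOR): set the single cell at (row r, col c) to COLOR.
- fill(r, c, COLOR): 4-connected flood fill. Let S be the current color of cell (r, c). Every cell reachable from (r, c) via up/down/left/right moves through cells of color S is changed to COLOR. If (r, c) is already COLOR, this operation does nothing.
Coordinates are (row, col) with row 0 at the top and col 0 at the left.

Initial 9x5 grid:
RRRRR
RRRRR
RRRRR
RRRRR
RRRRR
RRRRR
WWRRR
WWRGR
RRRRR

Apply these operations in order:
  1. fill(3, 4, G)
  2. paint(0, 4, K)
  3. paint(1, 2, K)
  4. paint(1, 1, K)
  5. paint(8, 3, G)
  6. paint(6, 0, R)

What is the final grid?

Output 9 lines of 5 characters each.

After op 1 fill(3,4,G) [40 cells changed]:
GGGGG
GGGGG
GGGGG
GGGGG
GGGGG
GGGGG
WWGGG
WWGGG
GGGGG
After op 2 paint(0,4,K):
GGGGK
GGGGG
GGGGG
GGGGG
GGGGG
GGGGG
WWGGG
WWGGG
GGGGG
After op 3 paint(1,2,K):
GGGGK
GGKGG
GGGGG
GGGGG
GGGGG
GGGGG
WWGGG
WWGGG
GGGGG
After op 4 paint(1,1,K):
GGGGK
GKKGG
GGGGG
GGGGG
GGGGG
GGGGG
WWGGG
WWGGG
GGGGG
After op 5 paint(8,3,G):
GGGGK
GKKGG
GGGGG
GGGGG
GGGGG
GGGGG
WWGGG
WWGGG
GGGGG
After op 6 paint(6,0,R):
GGGGK
GKKGG
GGGGG
GGGGG
GGGGG
GGGGG
RWGGG
WWGGG
GGGGG

Answer: GGGGK
GKKGG
GGGGG
GGGGG
GGGGG
GGGGG
RWGGG
WWGGG
GGGGG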